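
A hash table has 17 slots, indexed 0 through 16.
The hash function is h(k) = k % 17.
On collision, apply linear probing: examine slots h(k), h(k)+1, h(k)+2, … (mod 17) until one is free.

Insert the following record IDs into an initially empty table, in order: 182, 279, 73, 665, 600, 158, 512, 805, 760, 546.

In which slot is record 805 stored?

Insert 182: h=12, slot 12 empty -> index 12.
Insert 279: h=7, slot 7 empty -> index 7.
Insert 73: h=5, slot 5 empty -> index 5.
Insert 665: h=2, slot 2 empty -> index 2.
Insert 600: h=5, slot 5 occupied -> index 6.
Insert 158: h=5, slots 5,6,7 occupied -> index 8.
Insert 512: h=2, slot 2 occupied -> index 3.
Insert 805: h=6, slots 6,7,8 occupied -> index 9.
Insert 760: h=12, slot 12 occupied -> index 13.
Insert 546: h=2, slots 2,3 occupied -> index 4.
Table: [∅, ∅, 665, 512, 546, 73, 600, 279, 158, 805, ∅, ∅, 182, 760, ∅, ∅, ∅]

9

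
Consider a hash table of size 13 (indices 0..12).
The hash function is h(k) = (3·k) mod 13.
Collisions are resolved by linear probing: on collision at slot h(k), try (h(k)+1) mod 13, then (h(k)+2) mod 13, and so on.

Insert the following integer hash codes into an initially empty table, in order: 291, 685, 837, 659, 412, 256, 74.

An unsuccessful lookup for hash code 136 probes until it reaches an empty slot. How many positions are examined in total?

291: h=2 → slot 2
685: h=1 → slot 1
837: h=2, probe 2,3 → slot 3
659: h=1, probe 1,2,3,4 → slot 4
412: h=1, probe 1,2,3,4,5 → slot 5
256: h=1, probe 1,2,3,4,5,6 → slot 6
74: h=1, probe 1,2,3,4,5,6,7 → slot 7
Table: [∅, 685, 291, 837, 659, 412, 256, 74, ∅, ∅, ∅, ∅, ∅]
Lookup 136: h=5, probe 5,6,7,8 → slot 8 empty, not found.

4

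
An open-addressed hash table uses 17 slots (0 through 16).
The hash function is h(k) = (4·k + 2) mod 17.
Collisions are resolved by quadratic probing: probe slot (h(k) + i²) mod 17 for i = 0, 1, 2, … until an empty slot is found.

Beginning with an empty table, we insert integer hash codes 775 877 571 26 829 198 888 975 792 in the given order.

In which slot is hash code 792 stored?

775 hashes to 8; slot 8 is free => place at 8.
877 hashes to 8; 8 taken => place at 9.
571 hashes to 8; 8,9 taken => place at 12.
26 hashes to 4; slot 4 is free => place at 4.
829 hashes to 3; slot 3 is free => place at 3.
198 hashes to 12; 12 taken => place at 13.
888 hashes to 1; slot 1 is free => place at 1.
975 hashes to 9; 9 taken => place at 10.
792 hashes to 8; 8,9,12 taken => place at 0.
Table: [792, 888, —, 829, 26, —, —, —, 775, 877, 975, —, 571, 198, —, —, —]

0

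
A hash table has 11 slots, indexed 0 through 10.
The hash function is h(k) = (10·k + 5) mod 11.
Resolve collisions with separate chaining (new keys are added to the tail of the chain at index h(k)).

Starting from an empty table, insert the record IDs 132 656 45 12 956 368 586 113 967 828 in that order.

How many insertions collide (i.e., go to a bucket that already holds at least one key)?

Insert 132: h=5, bucket 5 empty → new chain.
Insert 656: h=9, bucket 9 empty → new chain.
Insert 45: h=4, bucket 4 empty → new chain.
Insert 12: h=4, bucket 4 nonempty → append to chain.
Insert 956: h=6, bucket 6 empty → new chain.
Insert 368: h=0, bucket 0 empty → new chain.
Insert 586: h=2, bucket 2 empty → new chain.
Insert 113: h=2, bucket 2 nonempty → append to chain.
Insert 967: h=6, bucket 6 nonempty → append to chain.
Insert 828: h=2, bucket 2 nonempty → append to chain.
Final buckets:
0: 368
1: —
2: 586 -> 113 -> 828
3: —
4: 45 -> 12
5: 132
6: 956 -> 967
7: —
8: —
9: 656
10: —

4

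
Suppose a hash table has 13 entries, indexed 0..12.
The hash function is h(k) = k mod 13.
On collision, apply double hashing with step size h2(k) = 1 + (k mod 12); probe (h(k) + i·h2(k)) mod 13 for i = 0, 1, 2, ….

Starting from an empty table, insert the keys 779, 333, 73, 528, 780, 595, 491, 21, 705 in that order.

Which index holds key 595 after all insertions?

779 hashes to 12; slot 12 is free → place at 12.
333 hashes to 8; slot 8 is free → place at 8.
73 hashes to 8, h2=2; 8 taken → place at 10.
528 hashes to 8, h2=1; 8 taken → place at 9.
780 hashes to 0; slot 0 is free → place at 0.
595 hashes to 10, h2=8; 10 taken → place at 5.
491 hashes to 10, h2=12; 10,9,8 taken → place at 7.
21 hashes to 8, h2=10; 8,5 taken → place at 2.
705 hashes to 3; slot 3 is free → place at 3.
Table: [780, ∅, 21, 705, ∅, 595, ∅, 491, 333, 528, 73, ∅, 779]

5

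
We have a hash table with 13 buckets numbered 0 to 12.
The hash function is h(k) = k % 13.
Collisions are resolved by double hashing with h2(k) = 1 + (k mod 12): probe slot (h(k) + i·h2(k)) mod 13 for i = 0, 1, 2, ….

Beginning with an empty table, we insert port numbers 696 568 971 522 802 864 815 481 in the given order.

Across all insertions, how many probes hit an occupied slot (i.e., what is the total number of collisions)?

696: h=7 → slot 7
568: h=9 → slot 9
971: h=9, h2=12, probe 9,8 → slot 8
522: h=2 → slot 2
802: h=9, h2=11, probe 9,7,5 → slot 5
864: h=6 → slot 6
815: h=9, h2=12, probe 9,8,7,6,5,4 → slot 4
481: h=0 → slot 0
Table: [481, -, 522, -, 815, 802, 864, 696, 971, 568, -, -, -]

8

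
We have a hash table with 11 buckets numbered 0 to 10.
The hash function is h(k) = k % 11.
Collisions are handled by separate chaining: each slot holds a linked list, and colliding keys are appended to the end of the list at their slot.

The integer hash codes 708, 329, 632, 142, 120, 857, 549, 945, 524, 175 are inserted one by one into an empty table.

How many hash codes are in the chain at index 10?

7

Insert 708: h=4, bucket 4 empty -> new chain.
Insert 329: h=10, bucket 10 empty -> new chain.
Insert 632: h=5, bucket 5 empty -> new chain.
Insert 142: h=10, bucket 10 nonempty -> append to chain.
Insert 120: h=10, bucket 10 nonempty -> append to chain.
Insert 857: h=10, bucket 10 nonempty -> append to chain.
Insert 549: h=10, bucket 10 nonempty -> append to chain.
Insert 945: h=10, bucket 10 nonempty -> append to chain.
Insert 524: h=7, bucket 7 empty -> new chain.
Insert 175: h=10, bucket 10 nonempty -> append to chain.
Final buckets:
0: _
1: _
2: _
3: _
4: 708
5: 632
6: _
7: 524
8: _
9: _
10: 329 -> 142 -> 120 -> 857 -> 549 -> 945 -> 175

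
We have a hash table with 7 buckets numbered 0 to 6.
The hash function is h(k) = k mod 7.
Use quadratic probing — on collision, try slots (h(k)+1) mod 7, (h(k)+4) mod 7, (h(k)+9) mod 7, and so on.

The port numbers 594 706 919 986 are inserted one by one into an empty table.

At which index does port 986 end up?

3

594: h=6 => slot 6
706: h=6, probe 6,0 => slot 0
919: h=2 => slot 2
986: h=6, probe 6,0,3 => slot 3
Table: [706, ., 919, 986, ., ., 594]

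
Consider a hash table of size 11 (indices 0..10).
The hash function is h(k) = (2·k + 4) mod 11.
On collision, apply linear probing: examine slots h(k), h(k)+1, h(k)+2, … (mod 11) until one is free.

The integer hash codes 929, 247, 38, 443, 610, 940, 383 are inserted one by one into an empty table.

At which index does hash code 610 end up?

929 hashes to 3; slot 3 is free -> place at 3.
247 hashes to 3; 3 taken -> place at 4.
38 hashes to 3; 3,4 taken -> place at 5.
443 hashes to 10; slot 10 is free -> place at 10.
610 hashes to 3; 3,4,5 taken -> place at 6.
940 hashes to 3; 3,4,5,6 taken -> place at 7.
383 hashes to 0; slot 0 is free -> place at 0.
Table: [383, ., ., 929, 247, 38, 610, 940, ., ., 443]

6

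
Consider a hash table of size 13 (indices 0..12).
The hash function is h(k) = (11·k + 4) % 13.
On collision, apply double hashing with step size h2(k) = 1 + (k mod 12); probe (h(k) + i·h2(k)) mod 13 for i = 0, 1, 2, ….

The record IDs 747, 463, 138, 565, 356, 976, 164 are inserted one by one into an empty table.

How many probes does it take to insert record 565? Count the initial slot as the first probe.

Insert 747: h=5, slot 5 empty → index 5.
Insert 463: h=1, slot 1 empty → index 1.
Insert 138: h=1, h2=7, slot 1 occupied → index 8.
Insert 565: h=5, h2=2, slot 5 occupied → index 7.
Insert 356: h=7, h2=9, slot 7 occupied → index 3.
Insert 976: h=2, slot 2 empty → index 2.
Insert 164: h=1, h2=9, slot 1 occupied → index 10.
Table: [—, 463, 976, 356, —, 747, —, 565, 138, —, 164, —, —]

2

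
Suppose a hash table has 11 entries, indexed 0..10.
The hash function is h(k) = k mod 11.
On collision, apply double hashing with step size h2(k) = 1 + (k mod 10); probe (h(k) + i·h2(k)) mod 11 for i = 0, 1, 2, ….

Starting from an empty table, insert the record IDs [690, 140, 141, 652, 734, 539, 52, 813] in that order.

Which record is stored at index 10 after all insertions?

690: h=8 => slot 8
140: h=8, h2=1, probe 8,9 => slot 9
141: h=9, h2=2, probe 9,0 => slot 0
652: h=3 => slot 3
734: h=8, h2=5, probe 8,2 => slot 2
539: h=0, h2=10, probe 0,10 => slot 10
52: h=8, h2=3, probe 8,0,3,6 => slot 6
813: h=10, h2=4, probe 10,3,7 => slot 7
Table: [141, ., 734, 652, ., ., 52, 813, 690, 140, 539]

539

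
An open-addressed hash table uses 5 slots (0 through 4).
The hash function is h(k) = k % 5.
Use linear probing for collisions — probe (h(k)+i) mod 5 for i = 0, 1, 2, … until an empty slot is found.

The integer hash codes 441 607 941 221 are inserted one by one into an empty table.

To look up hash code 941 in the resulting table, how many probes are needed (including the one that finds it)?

Insert 441: h=1, slot 1 empty → index 1.
Insert 607: h=2, slot 2 empty → index 2.
Insert 941: h=1, slots 1,2 occupied → index 3.
Insert 221: h=1, slots 1,2,3 occupied → index 4.
Table: [∅, 441, 607, 941, 221]
Lookup 941: h=1, probe 1,2,3 → found at 3.

3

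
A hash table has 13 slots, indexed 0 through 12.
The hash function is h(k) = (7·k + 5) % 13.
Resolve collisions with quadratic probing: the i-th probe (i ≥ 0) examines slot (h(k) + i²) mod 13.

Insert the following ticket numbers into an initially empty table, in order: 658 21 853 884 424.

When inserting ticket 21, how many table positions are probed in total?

658 hashes to 9; slot 9 is free => place at 9.
21 hashes to 9; 9 taken => place at 10.
853 hashes to 9; 9,10 taken => place at 0.
884 hashes to 5; slot 5 is free => place at 5.
424 hashes to 9; 9,10,0,5 taken => place at 12.
Table: [853, _, _, _, _, 884, _, _, _, 658, 21, _, 424]

2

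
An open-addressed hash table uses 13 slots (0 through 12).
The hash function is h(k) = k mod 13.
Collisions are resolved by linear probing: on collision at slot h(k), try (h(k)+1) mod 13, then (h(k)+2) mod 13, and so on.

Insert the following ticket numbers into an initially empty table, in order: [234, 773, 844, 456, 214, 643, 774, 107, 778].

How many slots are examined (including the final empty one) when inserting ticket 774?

3

234: h=0 => slot 0
773: h=6 => slot 6
844: h=12 => slot 12
456: h=1 => slot 1
214: h=6, probe 6,7 => slot 7
643: h=6, probe 6,7,8 => slot 8
774: h=7, probe 7,8,9 => slot 9
107: h=3 => slot 3
778: h=11 => slot 11
Table: [234, 456, ∅, 107, ∅, ∅, 773, 214, 643, 774, ∅, 778, 844]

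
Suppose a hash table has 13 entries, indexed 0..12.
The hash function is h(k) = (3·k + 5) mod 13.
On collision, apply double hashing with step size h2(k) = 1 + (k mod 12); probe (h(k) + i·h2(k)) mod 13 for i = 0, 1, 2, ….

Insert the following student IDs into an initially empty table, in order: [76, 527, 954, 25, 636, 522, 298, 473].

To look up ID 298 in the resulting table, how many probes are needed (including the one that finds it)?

Insert 76: h=12, slot 12 empty -> index 12.
Insert 527: h=0, slot 0 empty -> index 0.
Insert 954: h=7, slot 7 empty -> index 7.
Insert 25: h=2, slot 2 empty -> index 2.
Insert 636: h=2, h2=1, slot 2 occupied -> index 3.
Insert 522: h=11, slot 11 empty -> index 11.
Insert 298: h=2, h2=11, slots 2,0,11 occupied -> index 9.
Insert 473: h=7, h2=6, slots 7,0 occupied -> index 6.
Table: [527, -, 25, 636, -, -, 473, 954, -, 298, -, 522, 76]
Lookup 298: h=2, h2=11, probe 2,0,11,9 → found at 9.

4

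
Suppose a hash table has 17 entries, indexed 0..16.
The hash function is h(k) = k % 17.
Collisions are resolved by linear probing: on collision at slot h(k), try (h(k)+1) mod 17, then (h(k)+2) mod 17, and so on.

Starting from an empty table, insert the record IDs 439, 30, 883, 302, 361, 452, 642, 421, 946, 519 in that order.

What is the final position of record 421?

1

439 hashes to 14; slot 14 is free -> place at 14.
30 hashes to 13; slot 13 is free -> place at 13.
883 hashes to 16; slot 16 is free -> place at 16.
302 hashes to 13; 13,14 taken -> place at 15.
361 hashes to 4; slot 4 is free -> place at 4.
452 hashes to 10; slot 10 is free -> place at 10.
642 hashes to 13; 13,14,15,16 taken -> place at 0.
421 hashes to 13; 13,14,15,16,0 taken -> place at 1.
946 hashes to 11; slot 11 is free -> place at 11.
519 hashes to 9; slot 9 is free -> place at 9.
Table: [642, 421, -, -, 361, -, -, -, -, 519, 452, 946, -, 30, 439, 302, 883]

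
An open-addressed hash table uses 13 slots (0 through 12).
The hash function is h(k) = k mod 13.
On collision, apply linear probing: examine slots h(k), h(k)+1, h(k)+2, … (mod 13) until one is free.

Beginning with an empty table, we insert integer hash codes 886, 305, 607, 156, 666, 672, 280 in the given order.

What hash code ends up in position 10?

672

886 hashes to 2; slot 2 is free → place at 2.
305 hashes to 6; slot 6 is free → place at 6.
607 hashes to 9; slot 9 is free → place at 9.
156 hashes to 0; slot 0 is free → place at 0.
666 hashes to 3; slot 3 is free → place at 3.
672 hashes to 9; 9 taken → place at 10.
280 hashes to 7; slot 7 is free → place at 7.
Table: [156, —, 886, 666, —, —, 305, 280, —, 607, 672, —, —]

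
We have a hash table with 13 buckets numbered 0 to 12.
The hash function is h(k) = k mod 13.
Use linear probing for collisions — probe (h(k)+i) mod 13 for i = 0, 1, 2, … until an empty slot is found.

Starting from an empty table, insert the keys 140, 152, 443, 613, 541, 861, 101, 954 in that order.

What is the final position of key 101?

Insert 140: h=10, slot 10 empty → index 10.
Insert 152: h=9, slot 9 empty → index 9.
Insert 443: h=1, slot 1 empty → index 1.
Insert 613: h=2, slot 2 empty → index 2.
Insert 541: h=8, slot 8 empty → index 8.
Insert 861: h=3, slot 3 empty → index 3.
Insert 101: h=10, slot 10 occupied → index 11.
Insert 954: h=5, slot 5 empty → index 5.
Table: [-, 443, 613, 861, -, 954, -, -, 541, 152, 140, 101, -]

11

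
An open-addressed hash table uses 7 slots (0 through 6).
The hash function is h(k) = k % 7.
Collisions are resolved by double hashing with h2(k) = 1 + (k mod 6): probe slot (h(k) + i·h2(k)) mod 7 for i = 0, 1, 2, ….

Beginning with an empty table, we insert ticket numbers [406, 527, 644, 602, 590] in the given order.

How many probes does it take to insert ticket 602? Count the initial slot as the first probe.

406: h=0 → slot 0
527: h=2 → slot 2
644: h=0, h2=3, probe 0,3 → slot 3
602: h=0, h2=3, probe 0,3,6 → slot 6
590: h=2, h2=3, probe 2,5 → slot 5
Table: [406, -, 527, 644, -, 590, 602]

3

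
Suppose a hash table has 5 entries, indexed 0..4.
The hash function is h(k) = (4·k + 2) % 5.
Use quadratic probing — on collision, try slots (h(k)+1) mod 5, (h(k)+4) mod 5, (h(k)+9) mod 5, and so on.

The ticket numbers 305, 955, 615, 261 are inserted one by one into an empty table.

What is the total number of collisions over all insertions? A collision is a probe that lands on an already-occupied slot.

Insert 305: h=2, slot 2 empty -> index 2.
Insert 955: h=2, slot 2 occupied -> index 3.
Insert 615: h=2, slots 2,3 occupied -> index 1.
Insert 261: h=1, slots 1,2 occupied -> index 0.
Table: [261, 615, 305, 955, -]

5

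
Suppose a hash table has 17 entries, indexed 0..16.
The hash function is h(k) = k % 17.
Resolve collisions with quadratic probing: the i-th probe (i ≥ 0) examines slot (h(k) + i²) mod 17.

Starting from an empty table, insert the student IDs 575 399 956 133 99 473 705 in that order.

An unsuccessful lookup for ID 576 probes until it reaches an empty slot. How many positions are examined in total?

575 hashes to 14; slot 14 is free → place at 14.
399 hashes to 8; slot 8 is free → place at 8.
956 hashes to 4; slot 4 is free → place at 4.
133 hashes to 14; 14 taken → place at 15.
99 hashes to 14; 14,15 taken → place at 1.
473 hashes to 14; 14,15,1 taken → place at 6.
705 hashes to 8; 8 taken → place at 9.
Table: [., 99, ., ., 956, ., 473, ., 399, 705, ., ., ., ., 575, 133, .]
Lookup 576: h=15, probe 15,16 → slot 16 empty, not found.

2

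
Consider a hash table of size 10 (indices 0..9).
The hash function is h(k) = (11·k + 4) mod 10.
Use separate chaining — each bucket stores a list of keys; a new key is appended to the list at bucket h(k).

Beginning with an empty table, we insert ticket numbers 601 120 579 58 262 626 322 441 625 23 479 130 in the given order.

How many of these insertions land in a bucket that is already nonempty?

4

Insert 601: h=5, bucket 5 empty -> new chain.
Insert 120: h=4, bucket 4 empty -> new chain.
Insert 579: h=3, bucket 3 empty -> new chain.
Insert 58: h=2, bucket 2 empty -> new chain.
Insert 262: h=6, bucket 6 empty -> new chain.
Insert 626: h=0, bucket 0 empty -> new chain.
Insert 322: h=6, bucket 6 nonempty -> append to chain.
Insert 441: h=5, bucket 5 nonempty -> append to chain.
Insert 625: h=9, bucket 9 empty -> new chain.
Insert 23: h=7, bucket 7 empty -> new chain.
Insert 479: h=3, bucket 3 nonempty -> append to chain.
Insert 130: h=4, bucket 4 nonempty -> append to chain.
Final buckets:
0: 626
1: _
2: 58
3: 579 -> 479
4: 120 -> 130
5: 601 -> 441
6: 262 -> 322
7: 23
8: _
9: 625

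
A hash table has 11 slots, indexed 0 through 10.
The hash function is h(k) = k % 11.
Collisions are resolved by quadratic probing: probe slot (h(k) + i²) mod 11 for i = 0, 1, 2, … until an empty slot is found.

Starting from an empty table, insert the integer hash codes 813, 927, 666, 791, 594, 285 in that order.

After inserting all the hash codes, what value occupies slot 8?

285

Insert 813: h=10, slot 10 empty -> index 10.
Insert 927: h=3, slot 3 empty -> index 3.
Insert 666: h=6, slot 6 empty -> index 6.
Insert 791: h=10, slot 10 occupied -> index 0.
Insert 594: h=0, slot 0 occupied -> index 1.
Insert 285: h=10, slots 10,0,3 occupied -> index 8.
Table: [791, 594, _, 927, _, _, 666, _, 285, _, 813]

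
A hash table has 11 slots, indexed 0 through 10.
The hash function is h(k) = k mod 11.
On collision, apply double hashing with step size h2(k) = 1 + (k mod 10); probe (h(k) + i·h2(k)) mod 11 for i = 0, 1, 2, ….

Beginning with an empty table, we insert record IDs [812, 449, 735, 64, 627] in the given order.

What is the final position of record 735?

4

812: h=9 -> slot 9
449: h=9, h2=10, probe 9,8 -> slot 8
735: h=9, h2=6, probe 9,4 -> slot 4
64: h=9, h2=5, probe 9,3 -> slot 3
627: h=0 -> slot 0
Table: [627, -, -, 64, 735, -, -, -, 449, 812, -]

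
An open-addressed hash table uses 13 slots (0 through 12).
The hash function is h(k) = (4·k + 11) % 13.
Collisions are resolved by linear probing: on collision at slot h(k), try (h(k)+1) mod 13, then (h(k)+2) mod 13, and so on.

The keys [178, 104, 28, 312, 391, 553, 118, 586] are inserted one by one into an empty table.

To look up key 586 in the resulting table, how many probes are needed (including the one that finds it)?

3

178 hashes to 8; slot 8 is free => place at 8.
104 hashes to 11; slot 11 is free => place at 11.
28 hashes to 6; slot 6 is free => place at 6.
312 hashes to 11; 11 taken => place at 12.
391 hashes to 2; slot 2 is free => place at 2.
553 hashes to 0; slot 0 is free => place at 0.
118 hashes to 2; 2 taken => place at 3.
586 hashes to 2; 2,3 taken => place at 4.
Table: [553, _, 391, 118, 586, _, 28, _, 178, _, _, 104, 312]
Lookup 586: h=2, probe 2,3,4 → found at 4.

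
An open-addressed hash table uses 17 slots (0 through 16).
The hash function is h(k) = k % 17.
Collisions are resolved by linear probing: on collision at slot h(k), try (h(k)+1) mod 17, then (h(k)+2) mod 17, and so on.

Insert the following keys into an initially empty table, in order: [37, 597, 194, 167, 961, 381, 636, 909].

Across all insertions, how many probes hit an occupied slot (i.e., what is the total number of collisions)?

37: h=3 -> slot 3
597: h=2 -> slot 2
194: h=7 -> slot 7
167: h=14 -> slot 14
961: h=9 -> slot 9
381: h=7, probe 7,8 -> slot 8
636: h=7, probe 7,8,9,10 -> slot 10
909: h=8, probe 8,9,10,11 -> slot 11
Table: [-, -, 597, 37, -, -, -, 194, 381, 961, 636, 909, -, -, 167, -, -]

7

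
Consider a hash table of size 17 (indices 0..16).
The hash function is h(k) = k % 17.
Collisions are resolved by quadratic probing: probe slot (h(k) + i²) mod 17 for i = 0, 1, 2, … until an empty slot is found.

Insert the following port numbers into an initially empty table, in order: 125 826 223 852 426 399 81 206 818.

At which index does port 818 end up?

4

125: h=6 -> slot 6
826: h=10 -> slot 10
223: h=2 -> slot 2
852: h=2, probe 2,3 -> slot 3
426: h=1 -> slot 1
399: h=8 -> slot 8
81: h=13 -> slot 13
206: h=2, probe 2,3,6,11 -> slot 11
818: h=2, probe 2,3,6,11,1,10,4 -> slot 4
Table: [-, 426, 223, 852, 818, -, 125, -, 399, -, 826, 206, -, 81, -, -, -]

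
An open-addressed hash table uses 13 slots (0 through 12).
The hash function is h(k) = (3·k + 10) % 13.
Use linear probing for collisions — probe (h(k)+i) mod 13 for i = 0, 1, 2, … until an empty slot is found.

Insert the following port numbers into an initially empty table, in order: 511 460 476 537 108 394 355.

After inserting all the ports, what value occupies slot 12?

460

511 hashes to 9; slot 9 is free => place at 9.
460 hashes to 12; slot 12 is free => place at 12.
476 hashes to 8; slot 8 is free => place at 8.
537 hashes to 9; 9 taken => place at 10.
108 hashes to 9; 9,10 taken => place at 11.
394 hashes to 9; 9,10,11,12 taken => place at 0.
355 hashes to 9; 9,10,11,12,0 taken => place at 1.
Table: [394, 355, ., ., ., ., ., ., 476, 511, 537, 108, 460]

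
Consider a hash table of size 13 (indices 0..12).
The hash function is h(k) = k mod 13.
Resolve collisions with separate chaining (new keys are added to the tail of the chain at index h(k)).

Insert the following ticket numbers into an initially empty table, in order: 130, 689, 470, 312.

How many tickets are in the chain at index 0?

Insert 130: h=0, bucket 0 empty -> new chain.
Insert 689: h=0, bucket 0 nonempty -> append to chain.
Insert 470: h=2, bucket 2 empty -> new chain.
Insert 312: h=0, bucket 0 nonempty -> append to chain.
Final buckets:
0: 130 -> 689 -> 312
1: .
2: 470
3: .
4: .
5: .
6: .
7: .
8: .
9: .
10: .
11: .
12: .

3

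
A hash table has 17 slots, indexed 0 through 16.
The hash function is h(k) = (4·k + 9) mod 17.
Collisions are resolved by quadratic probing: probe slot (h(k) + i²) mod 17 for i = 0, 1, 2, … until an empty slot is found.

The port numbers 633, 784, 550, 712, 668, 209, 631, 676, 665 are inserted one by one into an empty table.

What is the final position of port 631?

4

633: h=8 → slot 8
784: h=0 → slot 0
550: h=16 → slot 16
712: h=1 → slot 1
668: h=12 → slot 12
209: h=12, probe 12,13 → slot 13
631: h=0, probe 0,1,4 → slot 4
676: h=10 → slot 10
665: h=0, probe 0,1,4,9 → slot 9
Table: [784, 712, ∅, ∅, 631, ∅, ∅, ∅, 633, 665, 676, ∅, 668, 209, ∅, ∅, 550]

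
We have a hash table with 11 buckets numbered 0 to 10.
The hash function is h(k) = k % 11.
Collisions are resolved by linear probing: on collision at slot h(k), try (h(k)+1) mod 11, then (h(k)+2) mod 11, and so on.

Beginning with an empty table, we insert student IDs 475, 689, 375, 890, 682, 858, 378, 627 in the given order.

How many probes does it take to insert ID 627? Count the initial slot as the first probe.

475: h=2 → slot 2
689: h=7 → slot 7
375: h=1 → slot 1
890: h=10 → slot 10
682: h=0 → slot 0
858: h=0, probe 0,1,2,3 → slot 3
378: h=4 → slot 4
627: h=0, probe 0,1,2,3,4,5 → slot 5
Table: [682, 375, 475, 858, 378, 627, -, 689, -, -, 890]

6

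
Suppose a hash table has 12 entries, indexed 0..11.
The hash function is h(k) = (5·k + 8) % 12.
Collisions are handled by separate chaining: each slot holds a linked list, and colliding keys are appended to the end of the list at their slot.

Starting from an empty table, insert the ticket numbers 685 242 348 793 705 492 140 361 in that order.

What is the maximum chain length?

3

685 → bucket 1
242 → bucket 6
348 → bucket 8
793 → bucket 1 (collision)
705 → bucket 5
492 → bucket 8 (collision)
140 → bucket 0
361 → bucket 1 (collision)
Final buckets:
0: 140
1: 685 -> 793 -> 361
2: ∅
3: ∅
4: ∅
5: 705
6: 242
7: ∅
8: 348 -> 492
9: ∅
10: ∅
11: ∅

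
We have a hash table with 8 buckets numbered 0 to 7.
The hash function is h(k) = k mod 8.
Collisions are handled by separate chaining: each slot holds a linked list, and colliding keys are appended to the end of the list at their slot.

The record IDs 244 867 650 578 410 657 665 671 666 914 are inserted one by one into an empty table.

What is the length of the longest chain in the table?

5

Insert 244: h=4, bucket 4 empty -> new chain.
Insert 867: h=3, bucket 3 empty -> new chain.
Insert 650: h=2, bucket 2 empty -> new chain.
Insert 578: h=2, bucket 2 nonempty -> append to chain.
Insert 410: h=2, bucket 2 nonempty -> append to chain.
Insert 657: h=1, bucket 1 empty -> new chain.
Insert 665: h=1, bucket 1 nonempty -> append to chain.
Insert 671: h=7, bucket 7 empty -> new chain.
Insert 666: h=2, bucket 2 nonempty -> append to chain.
Insert 914: h=2, bucket 2 nonempty -> append to chain.
Final buckets:
0: —
1: 657 -> 665
2: 650 -> 578 -> 410 -> 666 -> 914
3: 867
4: 244
5: —
6: —
7: 671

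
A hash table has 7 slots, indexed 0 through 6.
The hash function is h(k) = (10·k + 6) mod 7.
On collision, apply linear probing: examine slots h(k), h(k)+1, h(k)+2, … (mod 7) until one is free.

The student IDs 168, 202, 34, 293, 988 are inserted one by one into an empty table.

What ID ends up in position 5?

168 hashes to 6; slot 6 is free -> place at 6.
202 hashes to 3; slot 3 is free -> place at 3.
34 hashes to 3; 3 taken -> place at 4.
293 hashes to 3; 3,4 taken -> place at 5.
988 hashes to 2; slot 2 is free -> place at 2.
Table: [., ., 988, 202, 34, 293, 168]

293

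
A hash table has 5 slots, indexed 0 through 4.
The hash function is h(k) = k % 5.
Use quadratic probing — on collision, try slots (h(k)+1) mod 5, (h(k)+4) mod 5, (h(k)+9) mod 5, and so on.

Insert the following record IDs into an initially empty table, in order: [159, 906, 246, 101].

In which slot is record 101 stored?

0

159: h=4 -> slot 4
906: h=1 -> slot 1
246: h=1, probe 1,2 -> slot 2
101: h=1, probe 1,2,0 -> slot 0
Table: [101, 906, 246, ., 159]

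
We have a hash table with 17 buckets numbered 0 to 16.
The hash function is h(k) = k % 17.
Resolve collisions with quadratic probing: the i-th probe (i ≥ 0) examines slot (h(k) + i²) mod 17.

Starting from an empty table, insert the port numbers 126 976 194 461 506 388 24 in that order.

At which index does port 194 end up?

Insert 126: h=7, slot 7 empty => index 7.
Insert 976: h=7, slot 7 occupied => index 8.
Insert 194: h=7, slots 7,8 occupied => index 11.
Insert 461: h=2, slot 2 empty => index 2.
Insert 506: h=13, slot 13 empty => index 13.
Insert 388: h=14, slot 14 empty => index 14.
Insert 24: h=7, slots 7,8,11 occupied => index 16.
Table: [-, -, 461, -, -, -, -, 126, 976, -, -, 194, -, 506, 388, -, 24]

11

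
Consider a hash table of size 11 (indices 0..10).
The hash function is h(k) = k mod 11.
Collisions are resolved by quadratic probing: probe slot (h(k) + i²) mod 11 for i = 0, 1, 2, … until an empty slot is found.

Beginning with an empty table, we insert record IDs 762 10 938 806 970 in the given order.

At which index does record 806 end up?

762 hashes to 3; slot 3 is free => place at 3.
10 hashes to 10; slot 10 is free => place at 10.
938 hashes to 3; 3 taken => place at 4.
806 hashes to 3; 3,4 taken => place at 7.
970 hashes to 2; slot 2 is free => place at 2.
Table: [-, -, 970, 762, 938, -, -, 806, -, -, 10]

7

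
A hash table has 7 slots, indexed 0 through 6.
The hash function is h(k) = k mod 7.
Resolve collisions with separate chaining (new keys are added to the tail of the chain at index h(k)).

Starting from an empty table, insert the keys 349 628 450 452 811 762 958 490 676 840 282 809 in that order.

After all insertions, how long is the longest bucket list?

4

349 -> bucket 6
628 -> bucket 5
450 -> bucket 2
452 -> bucket 4
811 -> bucket 6 (collision)
762 -> bucket 6 (collision)
958 -> bucket 6 (collision)
490 -> bucket 0
676 -> bucket 4 (collision)
840 -> bucket 0 (collision)
282 -> bucket 2 (collision)
809 -> bucket 4 (collision)
Final buckets:
0: 490 -> 840
1: -
2: 450 -> 282
3: -
4: 452 -> 676 -> 809
5: 628
6: 349 -> 811 -> 762 -> 958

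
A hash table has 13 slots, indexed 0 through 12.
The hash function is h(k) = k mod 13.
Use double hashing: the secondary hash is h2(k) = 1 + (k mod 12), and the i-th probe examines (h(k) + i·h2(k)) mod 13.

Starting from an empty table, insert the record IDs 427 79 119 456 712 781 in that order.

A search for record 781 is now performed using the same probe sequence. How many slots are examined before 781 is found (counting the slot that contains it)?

427 hashes to 11; slot 11 is free -> place at 11.
79 hashes to 1; slot 1 is free -> place at 1.
119 hashes to 2; slot 2 is free -> place at 2.
456 hashes to 1, h2=1; 1,2 taken -> place at 3.
712 hashes to 10; slot 10 is free -> place at 10.
781 hashes to 1, h2=2; 1,3 taken -> place at 5.
Table: [-, 79, 119, 456, -, 781, -, -, -, -, 712, 427, -]
Lookup 781: h=1, h2=2, probe 1,3,5 → found at 5.

3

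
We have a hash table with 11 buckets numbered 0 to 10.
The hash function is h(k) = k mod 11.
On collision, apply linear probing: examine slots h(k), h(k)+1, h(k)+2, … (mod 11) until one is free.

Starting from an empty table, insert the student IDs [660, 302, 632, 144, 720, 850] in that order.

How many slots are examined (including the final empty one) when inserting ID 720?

660 hashes to 0; slot 0 is free → place at 0.
302 hashes to 5; slot 5 is free → place at 5.
632 hashes to 5; 5 taken → place at 6.
144 hashes to 1; slot 1 is free → place at 1.
720 hashes to 5; 5,6 taken → place at 7.
850 hashes to 3; slot 3 is free → place at 3.
Table: [660, 144, -, 850, -, 302, 632, 720, -, -, -]

3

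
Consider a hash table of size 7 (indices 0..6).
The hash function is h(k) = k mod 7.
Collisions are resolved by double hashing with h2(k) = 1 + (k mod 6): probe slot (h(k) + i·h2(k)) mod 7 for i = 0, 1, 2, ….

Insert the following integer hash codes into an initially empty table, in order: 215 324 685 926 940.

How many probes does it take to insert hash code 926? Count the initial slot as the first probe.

215: h=5 => slot 5
324: h=2 => slot 2
685: h=6 => slot 6
926: h=2, h2=3, probe 2,5,1 => slot 1
940: h=2, h2=5, probe 2,0 => slot 0
Table: [940, 926, 324, —, —, 215, 685]

3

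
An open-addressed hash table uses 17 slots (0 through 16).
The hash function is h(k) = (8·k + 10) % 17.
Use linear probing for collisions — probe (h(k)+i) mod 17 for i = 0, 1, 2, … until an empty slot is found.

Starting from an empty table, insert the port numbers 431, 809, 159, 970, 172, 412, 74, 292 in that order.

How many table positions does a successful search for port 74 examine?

431: h=7 → slot 7
809: h=5 → slot 5
159: h=7, probe 7,8 → slot 8
970: h=1 → slot 1
172: h=9 → slot 9
412: h=8, probe 8,9,10 → slot 10
74: h=7, probe 7,8,9,10,11 → slot 11
292: h=0 → slot 0
Table: [292, 970, -, -, -, 809, -, 431, 159, 172, 412, 74, -, -, -, -, -]
Lookup 74: h=7, probe 7,8,9,10,11 → found at 11.

5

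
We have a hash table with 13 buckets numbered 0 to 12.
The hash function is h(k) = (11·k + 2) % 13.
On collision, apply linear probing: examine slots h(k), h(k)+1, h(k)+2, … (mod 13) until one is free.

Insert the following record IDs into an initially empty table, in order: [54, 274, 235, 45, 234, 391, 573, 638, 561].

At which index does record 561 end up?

54 hashes to 11; slot 11 is free => place at 11.
274 hashes to 0; slot 0 is free => place at 0.
235 hashes to 0; 0 taken => place at 1.
45 hashes to 3; slot 3 is free => place at 3.
234 hashes to 2; slot 2 is free => place at 2.
391 hashes to 0; 0,1,2,3 taken => place at 4.
573 hashes to 0; 0,1,2,3,4 taken => place at 5.
638 hashes to 0; 0,1,2,3,4,5 taken => place at 6.
561 hashes to 11; 11 taken => place at 12.
Table: [274, 235, 234, 45, 391, 573, 638, _, _, _, _, 54, 561]

12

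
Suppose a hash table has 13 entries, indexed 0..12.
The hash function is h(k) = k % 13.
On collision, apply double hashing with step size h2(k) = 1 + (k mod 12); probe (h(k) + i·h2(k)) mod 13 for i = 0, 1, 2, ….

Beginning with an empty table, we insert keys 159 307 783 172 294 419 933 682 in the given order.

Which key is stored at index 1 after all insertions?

159: h=3 → slot 3
307: h=8 → slot 8
783: h=3, h2=4, probe 3,7 → slot 7
172: h=3, h2=5, probe 3,8,0 → slot 0
294: h=8, h2=7, probe 8,2 → slot 2
419: h=3, h2=12, probe 3,2,1 → slot 1
933: h=10 → slot 10
682: h=6 → slot 6
Table: [172, 419, 294, 159, —, —, 682, 783, 307, —, 933, —, —]

419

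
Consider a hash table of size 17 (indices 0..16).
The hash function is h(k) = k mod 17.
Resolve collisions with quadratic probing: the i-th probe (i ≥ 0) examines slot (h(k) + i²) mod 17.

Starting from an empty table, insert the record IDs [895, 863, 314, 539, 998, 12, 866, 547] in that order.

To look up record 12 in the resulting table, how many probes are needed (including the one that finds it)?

4

895: h=11 -> slot 11
863: h=13 -> slot 13
314: h=8 -> slot 8
539: h=12 -> slot 12
998: h=12, probe 12,13,16 -> slot 16
12: h=12, probe 12,13,16,4 -> slot 4
866: h=16, probe 16,0 -> slot 0
547: h=3 -> slot 3
Table: [866, _, _, 547, 12, _, _, _, 314, _, _, 895, 539, 863, _, _, 998]
Lookup 12: h=12, probe 12,13,16,4 → found at 4.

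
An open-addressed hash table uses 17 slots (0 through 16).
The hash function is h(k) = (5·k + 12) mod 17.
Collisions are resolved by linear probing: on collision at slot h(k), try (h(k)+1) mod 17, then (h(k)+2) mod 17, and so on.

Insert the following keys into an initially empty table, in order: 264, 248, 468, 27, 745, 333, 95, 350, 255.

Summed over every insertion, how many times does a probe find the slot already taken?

264 hashes to 6; slot 6 is free → place at 6.
248 hashes to 11; slot 11 is free → place at 11.
468 hashes to 6; 6 taken → place at 7.
27 hashes to 11; 11 taken → place at 12.
745 hashes to 14; slot 14 is free → place at 14.
333 hashes to 11; 11,12 taken → place at 13.
95 hashes to 11; 11,12,13,14 taken → place at 15.
350 hashes to 11; 11,12,13,14,15 taken → place at 16.
255 hashes to 12; 12,13,14,15,16 taken → place at 0.
Table: [255, ., ., ., ., ., 264, 468, ., ., ., 248, 27, 333, 745, 95, 350]

18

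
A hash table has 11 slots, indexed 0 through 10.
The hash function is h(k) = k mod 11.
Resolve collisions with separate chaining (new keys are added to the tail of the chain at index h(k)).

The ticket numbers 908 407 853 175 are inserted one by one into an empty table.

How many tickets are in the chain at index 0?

1

908 -> bucket 6
407 -> bucket 0
853 -> bucket 6 (collision)
175 -> bucket 10
Final buckets:
0: 407
1: .
2: .
3: .
4: .
5: .
6: 908 -> 853
7: .
8: .
9: .
10: 175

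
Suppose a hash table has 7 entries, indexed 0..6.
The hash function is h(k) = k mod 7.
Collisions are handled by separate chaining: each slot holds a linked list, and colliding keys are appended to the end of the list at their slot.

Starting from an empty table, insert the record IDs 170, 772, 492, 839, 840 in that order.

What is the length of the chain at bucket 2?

3

170 → bucket 2
772 → bucket 2 (collision)
492 → bucket 2 (collision)
839 → bucket 6
840 → bucket 0
Final buckets:
0: 840
1: —
2: 170 -> 772 -> 492
3: —
4: —
5: —
6: 839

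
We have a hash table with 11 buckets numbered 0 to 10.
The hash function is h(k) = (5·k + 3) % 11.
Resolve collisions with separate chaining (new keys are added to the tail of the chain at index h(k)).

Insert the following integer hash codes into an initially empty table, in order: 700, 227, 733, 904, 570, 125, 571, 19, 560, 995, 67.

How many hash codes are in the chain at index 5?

3

700 → bucket 5
227 → bucket 5 (collision)
733 → bucket 5 (collision)
904 → bucket 2
570 → bucket 4
125 → bucket 1
571 → bucket 9
19 → bucket 10
560 → bucket 9 (collision)
995 → bucket 6
67 → bucket 8
Final buckets:
0: —
1: 125
2: 904
3: —
4: 570
5: 700 -> 227 -> 733
6: 995
7: —
8: 67
9: 571 -> 560
10: 19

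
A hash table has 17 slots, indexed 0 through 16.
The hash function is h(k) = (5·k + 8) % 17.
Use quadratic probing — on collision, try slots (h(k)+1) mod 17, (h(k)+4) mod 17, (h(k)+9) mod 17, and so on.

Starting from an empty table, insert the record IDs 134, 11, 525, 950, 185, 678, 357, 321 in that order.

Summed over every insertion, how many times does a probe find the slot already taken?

134 hashes to 15; slot 15 is free -> place at 15.
11 hashes to 12; slot 12 is free -> place at 12.
525 hashes to 15; 15 taken -> place at 16.
950 hashes to 15; 15,16 taken -> place at 2.
185 hashes to 15; 15,16,2 taken -> place at 7.
678 hashes to 15; 15,16,2,7 taken -> place at 14.
357 hashes to 8; slot 8 is free -> place at 8.
321 hashes to 15; 15,16,2,7,14 taken -> place at 6.
Table: [∅, ∅, 950, ∅, ∅, ∅, 321, 185, 357, ∅, ∅, ∅, 11, ∅, 678, 134, 525]

15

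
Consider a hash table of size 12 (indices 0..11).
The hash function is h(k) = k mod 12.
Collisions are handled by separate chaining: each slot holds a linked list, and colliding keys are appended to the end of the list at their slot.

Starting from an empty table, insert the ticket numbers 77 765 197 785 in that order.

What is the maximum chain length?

Insert 77: h=5, bucket 5 empty → new chain.
Insert 765: h=9, bucket 9 empty → new chain.
Insert 197: h=5, bucket 5 nonempty → append to chain.
Insert 785: h=5, bucket 5 nonempty → append to chain.
Final buckets:
0: -
1: -
2: -
3: -
4: -
5: 77 -> 197 -> 785
6: -
7: -
8: -
9: 765
10: -
11: -

3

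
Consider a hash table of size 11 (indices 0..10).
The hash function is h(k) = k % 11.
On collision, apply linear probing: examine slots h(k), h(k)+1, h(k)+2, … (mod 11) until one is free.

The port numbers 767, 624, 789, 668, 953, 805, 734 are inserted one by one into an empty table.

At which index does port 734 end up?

767 hashes to 8; slot 8 is free → place at 8.
624 hashes to 8; 8 taken → place at 9.
789 hashes to 8; 8,9 taken → place at 10.
668 hashes to 8; 8,9,10 taken → place at 0.
953 hashes to 7; slot 7 is free → place at 7.
805 hashes to 2; slot 2 is free → place at 2.
734 hashes to 8; 8,9,10,0 taken → place at 1.
Table: [668, 734, 805, -, -, -, -, 953, 767, 624, 789]

1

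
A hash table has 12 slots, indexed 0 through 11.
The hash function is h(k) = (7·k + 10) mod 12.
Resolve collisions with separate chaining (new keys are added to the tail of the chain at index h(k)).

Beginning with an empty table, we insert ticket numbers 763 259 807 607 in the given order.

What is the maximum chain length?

3

763 -> bucket 11
259 -> bucket 11 (collision)
807 -> bucket 7
607 -> bucket 11 (collision)
Final buckets:
0: .
1: .
2: .
3: .
4: .
5: .
6: .
7: 807
8: .
9: .
10: .
11: 763 -> 259 -> 607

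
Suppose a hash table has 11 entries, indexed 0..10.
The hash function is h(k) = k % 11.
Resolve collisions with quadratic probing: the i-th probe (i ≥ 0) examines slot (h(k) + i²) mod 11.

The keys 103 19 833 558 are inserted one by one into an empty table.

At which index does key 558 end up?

Insert 103: h=4, slot 4 empty -> index 4.
Insert 19: h=8, slot 8 empty -> index 8.
Insert 833: h=8, slot 8 occupied -> index 9.
Insert 558: h=8, slots 8,9 occupied -> index 1.
Table: [∅, 558, ∅, ∅, 103, ∅, ∅, ∅, 19, 833, ∅]

1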